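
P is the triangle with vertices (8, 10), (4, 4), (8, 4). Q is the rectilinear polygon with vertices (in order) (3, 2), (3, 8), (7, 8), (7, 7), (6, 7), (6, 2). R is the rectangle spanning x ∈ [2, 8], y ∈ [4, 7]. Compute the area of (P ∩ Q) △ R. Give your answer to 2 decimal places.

15.67

|P ∩ Q| = 3.6667.
|(P ∩ Q) ∩ R| = 3.
|(P ∩ Q) △ R| = 3.6667 + 18 − 6 = 15.67.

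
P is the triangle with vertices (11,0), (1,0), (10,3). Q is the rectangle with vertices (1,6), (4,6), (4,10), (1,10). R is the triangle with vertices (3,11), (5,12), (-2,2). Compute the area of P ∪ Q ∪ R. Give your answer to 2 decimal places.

By inclusion–exclusion:
Individual areas: |P| = 15, |Q| = 12, |R| = 6.5.
|P∩Q| = 0.
|P∩R| = 0.
|Q∩R| = 2.9508.
|P∩Q∩R| = 0.
|P ∪ Q ∪ R| = 33.5 − 2.9508 + 0 = 30.55.

30.55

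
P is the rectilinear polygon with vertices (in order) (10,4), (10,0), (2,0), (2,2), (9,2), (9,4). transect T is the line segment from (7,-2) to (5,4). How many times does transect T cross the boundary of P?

The segment meets the boundary at (5.667,2), (6.333,0).

2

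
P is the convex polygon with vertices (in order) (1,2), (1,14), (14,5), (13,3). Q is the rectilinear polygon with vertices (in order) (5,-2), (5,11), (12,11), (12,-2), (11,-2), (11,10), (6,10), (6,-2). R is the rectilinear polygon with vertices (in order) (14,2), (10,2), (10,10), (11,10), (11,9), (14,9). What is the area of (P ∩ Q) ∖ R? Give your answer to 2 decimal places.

8.68

|P ∩ Q| = 12.5363.
|(P ∩ Q) ∩ R| = 3.8558.
|(P ∩ Q) ∖ R| = 12.5363 − 3.8558 = 8.68.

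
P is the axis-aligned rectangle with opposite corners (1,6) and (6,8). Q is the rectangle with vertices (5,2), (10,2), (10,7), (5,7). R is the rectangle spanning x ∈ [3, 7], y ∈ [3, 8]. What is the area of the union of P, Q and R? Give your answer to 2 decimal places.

41.00

By inclusion–exclusion:
Individual areas: |P| = 10, |Q| = 25, |R| = 20.
|P∩Q|: x∈[5,6], y∈[6,7] → 1·1 = 1.
|P∩R|: x∈[3,6], y∈[6,8] → 3·2 = 6.
|Q∩R|: x∈[5,7], y∈[3,7] → 2·4 = 8.
|P∩Q∩R| = 1.
|P ∪ Q ∪ R| = 55 − 15 + 1 = 41.00.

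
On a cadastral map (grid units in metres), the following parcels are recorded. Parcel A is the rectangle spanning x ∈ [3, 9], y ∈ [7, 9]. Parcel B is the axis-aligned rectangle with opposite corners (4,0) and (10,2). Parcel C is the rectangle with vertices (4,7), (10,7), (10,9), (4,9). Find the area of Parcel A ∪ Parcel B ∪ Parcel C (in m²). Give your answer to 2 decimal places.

By inclusion–exclusion:
Individual areas: |Parcel A| = 12, |Parcel B| = 12, |Parcel C| = 12.
|Parcel A∩Parcel B| = 0 (no overlap).
|Parcel A∩Parcel C|: x∈[4,9], y∈[7,9] → 5·2 = 10.
|Parcel B∩Parcel C| = 0 (no overlap).
|Parcel A∩Parcel B∩Parcel C| = 0.
|Parcel A ∪ Parcel B ∪ Parcel C| = 36 − 10 + 0 = 26.00.

26.00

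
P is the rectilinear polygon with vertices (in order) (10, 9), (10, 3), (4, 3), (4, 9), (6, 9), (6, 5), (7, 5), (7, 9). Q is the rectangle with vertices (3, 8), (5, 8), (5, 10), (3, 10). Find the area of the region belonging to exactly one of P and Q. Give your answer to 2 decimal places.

|P| = 32, |Q| = 4, |P∩Q| = 1.
|P △ Q| = |P| + |Q| − 2·|P∩Q| = 32 + 4 − 2 = 34.00.

34.00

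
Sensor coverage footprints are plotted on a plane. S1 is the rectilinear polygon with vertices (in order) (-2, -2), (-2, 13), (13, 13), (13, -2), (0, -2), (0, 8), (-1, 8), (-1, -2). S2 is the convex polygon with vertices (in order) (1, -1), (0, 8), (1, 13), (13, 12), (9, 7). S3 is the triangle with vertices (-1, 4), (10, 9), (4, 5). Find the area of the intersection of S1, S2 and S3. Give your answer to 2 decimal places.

The intersection is the polygon with vertices (0.375,4.625), (10,9), (4,5), (0.413,4.283).
By the shoelace formula its area is 6.75.

6.75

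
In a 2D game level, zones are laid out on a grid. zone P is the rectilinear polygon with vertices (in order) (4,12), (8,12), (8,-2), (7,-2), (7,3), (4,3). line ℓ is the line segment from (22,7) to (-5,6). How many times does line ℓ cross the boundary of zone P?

The segment meets the boundary at (4,6.333), (8,6.481).

2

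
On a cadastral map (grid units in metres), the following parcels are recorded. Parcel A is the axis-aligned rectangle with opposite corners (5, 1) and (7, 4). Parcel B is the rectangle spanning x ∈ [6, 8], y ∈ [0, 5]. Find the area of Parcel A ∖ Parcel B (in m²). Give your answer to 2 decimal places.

3.00

|Parcel A∩Parcel B|: x∈[6,7], y∈[1,4] → 1·3 = 3.
|Parcel A| = 6.
|Parcel A ∖ Parcel B| = |Parcel A| − |Parcel A∩Parcel B| = 6 − 3 = 3.00.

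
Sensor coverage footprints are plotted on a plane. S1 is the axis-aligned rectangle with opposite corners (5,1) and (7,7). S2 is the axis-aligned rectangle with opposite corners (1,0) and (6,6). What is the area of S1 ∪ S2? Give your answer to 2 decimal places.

37.00

By inclusion–exclusion:
Individual areas: |S1| = 12, |S2| = 30.
|S1∩S2|: x∈[5,6], y∈[1,6] → 1·5 = 5.
|S1 ∪ S2| = 42 − 5 = 37.00.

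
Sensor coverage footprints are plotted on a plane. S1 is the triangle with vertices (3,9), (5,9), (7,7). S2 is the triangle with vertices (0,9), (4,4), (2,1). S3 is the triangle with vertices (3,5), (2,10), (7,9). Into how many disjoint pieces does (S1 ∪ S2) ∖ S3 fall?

2

(S1 ∪ S2) ∖ S3 splits into 2 disjoint pieces (area 0.3333, area 10.9778).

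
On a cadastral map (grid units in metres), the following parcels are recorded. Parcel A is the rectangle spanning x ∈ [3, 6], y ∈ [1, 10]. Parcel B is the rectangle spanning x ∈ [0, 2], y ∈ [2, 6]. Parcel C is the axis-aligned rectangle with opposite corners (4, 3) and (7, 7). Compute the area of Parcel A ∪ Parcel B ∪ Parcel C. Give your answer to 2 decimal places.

By inclusion–exclusion:
Individual areas: |Parcel A| = 27, |Parcel B| = 8, |Parcel C| = 12.
|Parcel A∩Parcel B| = 0 (no overlap).
|Parcel A∩Parcel C|: x∈[4,6], y∈[3,7] → 2·4 = 8.
|Parcel B∩Parcel C| = 0 (no overlap).
|Parcel A∩Parcel B∩Parcel C| = 0.
|Parcel A ∪ Parcel B ∪ Parcel C| = 47 − 8 + 0 = 39.00.

39.00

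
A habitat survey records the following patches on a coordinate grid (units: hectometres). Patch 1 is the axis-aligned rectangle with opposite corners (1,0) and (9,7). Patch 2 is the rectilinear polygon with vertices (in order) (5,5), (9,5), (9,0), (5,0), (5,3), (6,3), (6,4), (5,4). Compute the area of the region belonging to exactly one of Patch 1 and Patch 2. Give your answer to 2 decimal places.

|Patch 1| = 56, |Patch 2| = 19, |Patch 1∩Patch 2| = 19.
|Patch 1 △ Patch 2| = |Patch 1| + |Patch 2| − 2·|Patch 1∩Patch 2| = 56 + 19 − 38 = 37.00.

37.00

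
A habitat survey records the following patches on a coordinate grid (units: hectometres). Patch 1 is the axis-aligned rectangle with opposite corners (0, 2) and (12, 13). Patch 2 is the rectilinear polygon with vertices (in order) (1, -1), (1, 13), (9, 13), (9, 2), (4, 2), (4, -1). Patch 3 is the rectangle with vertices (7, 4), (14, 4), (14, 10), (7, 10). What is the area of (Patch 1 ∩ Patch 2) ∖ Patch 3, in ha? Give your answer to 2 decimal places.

76.00

|Patch 1 ∩ Patch 2| = 88.
|(Patch 1 ∩ Patch 2) ∩ Patch 3| = 12.
|(Patch 1 ∩ Patch 2) ∖ Patch 3| = 88 − 12 = 76.00.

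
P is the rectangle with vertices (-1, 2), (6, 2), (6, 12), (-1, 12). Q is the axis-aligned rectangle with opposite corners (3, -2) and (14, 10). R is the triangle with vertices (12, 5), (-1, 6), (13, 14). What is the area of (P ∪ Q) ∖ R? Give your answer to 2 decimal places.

|P ∪ Q| = 178.
|(P ∪ Q) ∩ R| = 45.8889.
|(P ∪ Q) ∖ R| = 178 − 45.8889 = 132.11.

132.11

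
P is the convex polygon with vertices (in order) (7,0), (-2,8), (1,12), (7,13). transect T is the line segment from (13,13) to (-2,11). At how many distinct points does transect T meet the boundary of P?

2

The segment meets the boundary at (0.5,11.333), (7,12.2).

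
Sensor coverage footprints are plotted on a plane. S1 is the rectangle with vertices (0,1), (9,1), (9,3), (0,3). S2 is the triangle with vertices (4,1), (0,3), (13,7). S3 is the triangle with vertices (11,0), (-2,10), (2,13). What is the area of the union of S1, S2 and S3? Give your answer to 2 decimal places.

66.40

By inclusion–exclusion:
Individual areas: |S1| = 18, |S2| = 21, |S3| = 39.5.
|S1∩S2| = 7.
|S1∩S3| = 1.3842.
|S2∩S3| = 3.7171.
|S1∩S2∩S3| = 0.
|S1 ∪ S2 ∪ S3| = 78.5 − 12.1013 + 0 = 66.40.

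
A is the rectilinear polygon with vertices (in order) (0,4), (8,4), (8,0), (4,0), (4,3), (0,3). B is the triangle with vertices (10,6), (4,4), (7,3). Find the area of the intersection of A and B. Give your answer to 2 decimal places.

The intersection is the polygon with vertices (8,4), (7,3), (4,4).
By the shoelace formula its area is 2.00.

2.00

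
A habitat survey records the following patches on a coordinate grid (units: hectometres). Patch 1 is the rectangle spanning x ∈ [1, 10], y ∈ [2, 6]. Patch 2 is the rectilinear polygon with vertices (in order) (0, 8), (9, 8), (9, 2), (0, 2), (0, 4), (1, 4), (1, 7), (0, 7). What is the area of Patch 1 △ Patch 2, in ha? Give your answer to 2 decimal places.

|Patch 1| = 36, |Patch 2| = 51, |Patch 1∩Patch 2| = 32.
|Patch 1 △ Patch 2| = |Patch 1| + |Patch 2| − 2·|Patch 1∩Patch 2| = 36 + 51 − 64 = 23.00.

23.00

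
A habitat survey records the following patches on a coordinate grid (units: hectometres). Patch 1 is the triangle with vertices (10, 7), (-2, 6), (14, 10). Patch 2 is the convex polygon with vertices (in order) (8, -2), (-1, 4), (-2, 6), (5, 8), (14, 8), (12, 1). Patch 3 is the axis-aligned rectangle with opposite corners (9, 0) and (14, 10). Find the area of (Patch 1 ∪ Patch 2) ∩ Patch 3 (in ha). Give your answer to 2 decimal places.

The region (Patch 1 ∪ Patch 2) ∩ Patch 3 is the polygon with vertices (11.333,8), (14,8), (12,1), (10.667,0), (9,0), (9,8.75), (14,10).
By the shoelace formula its area is 34.54.

34.54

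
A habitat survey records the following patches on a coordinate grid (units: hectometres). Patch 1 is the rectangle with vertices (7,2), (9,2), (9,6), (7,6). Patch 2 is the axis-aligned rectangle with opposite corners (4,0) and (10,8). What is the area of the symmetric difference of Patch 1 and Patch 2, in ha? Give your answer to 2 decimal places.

|Patch 1∩Patch 2|: x∈[7,9], y∈[2,6] → 2·4 = 8.
|Patch 1 △ Patch 2| = |Patch 1| + |Patch 2| − 2·|Patch 1∩Patch 2| = 8 + 48 − 16 = 40.00.

40.00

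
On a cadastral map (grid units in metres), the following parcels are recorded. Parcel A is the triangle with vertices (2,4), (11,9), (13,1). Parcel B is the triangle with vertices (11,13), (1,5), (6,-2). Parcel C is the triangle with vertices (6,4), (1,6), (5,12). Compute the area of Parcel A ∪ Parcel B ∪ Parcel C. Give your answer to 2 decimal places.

By inclusion–exclusion:
Individual areas: |Parcel A| = 41, |Parcel B| = 55, |Parcel C| = 19.
|Parcel A∩Parcel B| = 16.7727.
|Parcel A∩Parcel C| = 2.2954.
|Parcel B∩Parcel C| = 8.9962.
|Parcel A∩Parcel B∩Parcel C| = 2.2954.
|Parcel A ∪ Parcel B ∪ Parcel C| = 115 − 28.0643 + 2.2954 = 89.23.

89.23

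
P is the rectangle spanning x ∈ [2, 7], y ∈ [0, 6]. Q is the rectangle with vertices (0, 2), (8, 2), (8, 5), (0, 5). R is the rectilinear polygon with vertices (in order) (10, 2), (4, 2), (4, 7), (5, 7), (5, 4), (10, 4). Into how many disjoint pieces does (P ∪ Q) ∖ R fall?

(P ∪ Q) ∖ R splits into 2 disjoint pieces (area 24, area 5).

2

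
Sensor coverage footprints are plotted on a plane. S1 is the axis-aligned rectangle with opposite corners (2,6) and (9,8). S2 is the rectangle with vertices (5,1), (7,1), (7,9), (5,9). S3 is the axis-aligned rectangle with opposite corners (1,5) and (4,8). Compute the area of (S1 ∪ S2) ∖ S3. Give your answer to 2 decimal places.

|S1 ∪ S2| = 26.
|(S1 ∪ S2) ∩ S3| = 4.
|(S1 ∪ S2) ∖ S3| = 26 − 4 = 22.00.

22.00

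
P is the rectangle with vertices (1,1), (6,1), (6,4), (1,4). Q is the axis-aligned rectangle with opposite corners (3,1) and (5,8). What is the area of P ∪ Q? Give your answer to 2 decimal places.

23.00

By inclusion–exclusion:
Individual areas: |P| = 15, |Q| = 14.
|P∩Q|: x∈[3,5], y∈[1,4] → 2·3 = 6.
|P ∪ Q| = 29 − 6 = 23.00.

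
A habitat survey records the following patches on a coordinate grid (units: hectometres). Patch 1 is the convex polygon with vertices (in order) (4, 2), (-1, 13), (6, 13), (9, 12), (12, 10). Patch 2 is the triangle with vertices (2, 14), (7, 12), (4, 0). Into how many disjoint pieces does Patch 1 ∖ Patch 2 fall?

2

Patch 1 ∖ Patch 2 splits into 2 disjoint pieces (area 15.8452, area 29.4167).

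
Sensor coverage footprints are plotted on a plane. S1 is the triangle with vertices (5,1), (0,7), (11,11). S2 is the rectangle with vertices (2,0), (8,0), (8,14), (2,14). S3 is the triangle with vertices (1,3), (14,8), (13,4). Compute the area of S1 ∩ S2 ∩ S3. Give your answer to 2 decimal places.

4.99

The intersection is the polygon with vertices (6.474,3.456), (3.182,3.182), (2.767,3.68), (7.76,5.6).
By the shoelace formula its area is 4.99.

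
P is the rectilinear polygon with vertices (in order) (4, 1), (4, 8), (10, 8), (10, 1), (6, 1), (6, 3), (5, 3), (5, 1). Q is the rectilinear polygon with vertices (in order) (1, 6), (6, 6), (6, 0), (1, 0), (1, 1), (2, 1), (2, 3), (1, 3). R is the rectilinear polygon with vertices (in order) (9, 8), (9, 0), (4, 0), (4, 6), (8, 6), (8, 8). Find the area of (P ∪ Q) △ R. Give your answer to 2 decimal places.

34.00

|P ∪ Q| = 60.
|(P ∪ Q) ∩ R| = 29.
|(P ∪ Q) △ R| = 60 + 32 − 58 = 34.00.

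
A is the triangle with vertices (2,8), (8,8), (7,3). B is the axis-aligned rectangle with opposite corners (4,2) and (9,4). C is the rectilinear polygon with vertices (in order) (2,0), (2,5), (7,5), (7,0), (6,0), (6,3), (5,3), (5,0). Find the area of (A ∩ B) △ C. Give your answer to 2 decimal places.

|A ∩ B| = 0.6.
|(A ∩ B) ∩ C| = 0.5.
|(A ∩ B) △ C| = 0.6 + 22 − 1 = 21.60.

21.60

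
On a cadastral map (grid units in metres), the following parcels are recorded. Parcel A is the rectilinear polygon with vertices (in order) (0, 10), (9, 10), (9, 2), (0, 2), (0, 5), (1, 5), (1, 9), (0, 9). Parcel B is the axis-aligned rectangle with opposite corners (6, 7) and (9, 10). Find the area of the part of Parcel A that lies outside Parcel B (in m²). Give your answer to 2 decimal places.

|Parcel A| = 68, |Parcel A∩Parcel B| = 9.
|Parcel A ∖ Parcel B| = |Parcel A| − |Parcel A∩Parcel B| = 68 − 9 = 59.00.

59.00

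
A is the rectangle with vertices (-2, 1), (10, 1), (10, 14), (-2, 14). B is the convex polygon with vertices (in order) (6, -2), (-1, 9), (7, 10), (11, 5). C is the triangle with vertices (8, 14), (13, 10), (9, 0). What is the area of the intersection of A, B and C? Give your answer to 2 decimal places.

6.02

The intersection is the polygon with vertices (8.857,2), (8.412,8.235), (10,6.25), (10,3.6).
By the shoelace formula its area is 6.02.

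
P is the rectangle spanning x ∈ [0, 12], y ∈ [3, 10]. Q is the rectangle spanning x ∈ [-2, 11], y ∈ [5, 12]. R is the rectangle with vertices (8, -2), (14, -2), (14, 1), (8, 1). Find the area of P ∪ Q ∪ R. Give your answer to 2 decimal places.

138.00

By inclusion–exclusion:
Individual areas: |P| = 84, |Q| = 91, |R| = 18.
|P∩Q|: x∈[0,11], y∈[5,10] → 11·5 = 55.
|P∩R| = 0 (no overlap).
|Q∩R| = 0 (no overlap).
|P∩Q∩R| = 0.
|P ∪ Q ∪ R| = 193 − 55 + 0 = 138.00.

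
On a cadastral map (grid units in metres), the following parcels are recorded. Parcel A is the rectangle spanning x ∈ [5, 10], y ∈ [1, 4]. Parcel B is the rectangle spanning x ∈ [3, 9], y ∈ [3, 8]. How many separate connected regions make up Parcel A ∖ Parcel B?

1

Parcel A ∖ Parcel B is a single connected region.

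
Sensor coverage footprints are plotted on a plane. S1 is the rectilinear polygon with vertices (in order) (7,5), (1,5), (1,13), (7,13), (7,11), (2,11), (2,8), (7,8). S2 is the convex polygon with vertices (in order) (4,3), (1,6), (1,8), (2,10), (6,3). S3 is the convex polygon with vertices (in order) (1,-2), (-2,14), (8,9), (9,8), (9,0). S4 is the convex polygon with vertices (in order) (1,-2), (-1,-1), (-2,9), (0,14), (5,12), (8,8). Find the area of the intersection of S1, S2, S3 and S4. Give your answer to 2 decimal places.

9.50

The intersection is the polygon with vertices (1,8), (2,10), (2,8), (3.143,8), (4.857,5), (2,5), (1,6).
By the shoelace formula its area is 9.50.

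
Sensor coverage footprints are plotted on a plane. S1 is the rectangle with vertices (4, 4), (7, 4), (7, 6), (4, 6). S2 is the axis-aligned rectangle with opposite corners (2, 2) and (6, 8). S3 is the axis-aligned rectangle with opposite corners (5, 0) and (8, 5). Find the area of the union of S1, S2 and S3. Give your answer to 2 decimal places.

37.00

By inclusion–exclusion:
Individual areas: |S1| = 6, |S2| = 24, |S3| = 15.
|S1∩S2|: x∈[4,6], y∈[4,6] → 2·2 = 4.
|S1∩S3|: x∈[5,7], y∈[4,5] → 2·1 = 2.
|S2∩S3|: x∈[5,6], y∈[2,5] → 1·3 = 3.
|S1∩S2∩S3| = 1.
|S1 ∪ S2 ∪ S3| = 45 − 9 + 1 = 37.00.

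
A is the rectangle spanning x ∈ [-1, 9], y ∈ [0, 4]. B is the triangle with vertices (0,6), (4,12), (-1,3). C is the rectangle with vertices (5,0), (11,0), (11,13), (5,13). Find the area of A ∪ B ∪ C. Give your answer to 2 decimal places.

By inclusion–exclusion:
Individual areas: |A| = 40, |B| = 3, |C| = 78.
|A∩B| = 0.1111.
|A∩C|: x∈[5,9], y∈[0,4] → 4·4 = 16.
|B∩C| = 0.
|A∩B∩C| = 0.
|A ∪ B ∪ C| = 121 − 16.1111 + 0 = 104.89.

104.89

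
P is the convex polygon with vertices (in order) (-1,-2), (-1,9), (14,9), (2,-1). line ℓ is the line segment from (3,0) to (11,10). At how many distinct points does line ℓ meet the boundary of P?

The segment meets the boundary at (10.2,9).

1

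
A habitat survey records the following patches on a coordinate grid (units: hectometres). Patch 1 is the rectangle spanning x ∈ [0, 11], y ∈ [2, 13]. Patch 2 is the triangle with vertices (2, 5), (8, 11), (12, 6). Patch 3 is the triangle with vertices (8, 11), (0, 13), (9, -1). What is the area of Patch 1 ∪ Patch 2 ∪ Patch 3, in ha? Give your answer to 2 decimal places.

By inclusion–exclusion:
Individual areas: |Patch 1| = 121, |Patch 2| = 27, |Patch 3| = 47.
|Patch 1∩Patch 2| = 26.325.
|Patch 1∩Patch 3| = 44.4821.
|Patch 2∩Patch 3| = 14.8628.
|Patch 1∩Patch 2∩Patch 3| = 14.8628.
|Patch 1 ∪ Patch 2 ∪ Patch 3| = 195 − 85.6699 + 14.8628 = 124.19.

124.19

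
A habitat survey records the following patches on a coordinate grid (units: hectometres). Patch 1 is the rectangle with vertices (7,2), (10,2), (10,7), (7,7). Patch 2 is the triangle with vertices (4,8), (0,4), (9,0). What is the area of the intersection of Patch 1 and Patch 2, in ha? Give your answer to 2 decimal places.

0.45

The intersection is the polygon with vertices (7,2), (7,3.2), (7.75,2).
By the shoelace formula its area is 0.45.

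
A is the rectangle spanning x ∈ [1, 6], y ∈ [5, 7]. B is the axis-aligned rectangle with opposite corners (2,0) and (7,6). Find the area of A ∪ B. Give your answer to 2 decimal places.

By inclusion–exclusion:
Individual areas: |A| = 10, |B| = 30.
|A∩B|: x∈[2,6], y∈[5,6] → 4·1 = 4.
|A ∪ B| = 40 − 4 = 36.00.

36.00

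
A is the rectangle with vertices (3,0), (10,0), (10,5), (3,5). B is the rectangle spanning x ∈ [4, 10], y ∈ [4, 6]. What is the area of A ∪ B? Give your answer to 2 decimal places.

By inclusion–exclusion:
Individual areas: |A| = 35, |B| = 12.
|A∩B|: x∈[4,10], y∈[4,5] → 6·1 = 6.
|A ∪ B| = 47 − 6 = 41.00.

41.00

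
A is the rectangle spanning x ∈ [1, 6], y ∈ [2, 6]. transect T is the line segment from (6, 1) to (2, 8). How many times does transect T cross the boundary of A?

2

The segment meets the boundary at (3.143,6), (5.429,2).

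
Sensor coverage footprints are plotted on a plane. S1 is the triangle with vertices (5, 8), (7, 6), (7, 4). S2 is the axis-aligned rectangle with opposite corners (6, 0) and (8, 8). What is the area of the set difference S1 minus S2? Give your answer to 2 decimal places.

|S1| = 2, |S1∩S2| = 1.5.
|S1 ∖ S2| = |S1| − |S1∩S2| = 2 − 1.5 = 0.50.

0.50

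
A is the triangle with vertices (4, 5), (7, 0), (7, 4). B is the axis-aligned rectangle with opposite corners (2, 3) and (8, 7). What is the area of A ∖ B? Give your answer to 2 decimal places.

2.70

|A| = 6, |A∩B| = 3.3.
|A ∖ B| = |A| − |A∩B| = 6 − 3.3 = 2.70.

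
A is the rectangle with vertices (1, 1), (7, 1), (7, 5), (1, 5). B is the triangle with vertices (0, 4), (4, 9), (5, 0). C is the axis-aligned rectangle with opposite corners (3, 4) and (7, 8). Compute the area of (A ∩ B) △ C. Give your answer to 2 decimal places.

24.64

|A ∩ B| = 11.6417.
|(A ∩ B) ∩ C| = 1.5.
|(A ∩ B) △ C| = 11.6417 + 16 − 3 = 24.64.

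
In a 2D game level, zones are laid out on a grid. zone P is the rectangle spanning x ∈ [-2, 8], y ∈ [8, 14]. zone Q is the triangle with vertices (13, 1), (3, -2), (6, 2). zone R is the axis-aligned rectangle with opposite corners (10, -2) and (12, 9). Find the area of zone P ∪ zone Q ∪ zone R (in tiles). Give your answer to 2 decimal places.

By inclusion–exclusion:
Individual areas: |zone P| = 60, |zone Q| = 15.5, |zone R| = 22.
|zone P∩zone Q| = 0.
|zone P∩zone R| = 0 (no overlap).
|zone Q∩zone R| = 1.7714.
|zone P∩zone Q∩zone R| = 0.
|zone P ∪ zone Q ∪ zone R| = 97.5 − 1.7714 + 0 = 95.73.

95.73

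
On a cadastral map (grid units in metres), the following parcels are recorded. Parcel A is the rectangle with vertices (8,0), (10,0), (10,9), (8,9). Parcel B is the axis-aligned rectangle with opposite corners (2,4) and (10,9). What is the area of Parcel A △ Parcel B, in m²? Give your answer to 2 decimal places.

|Parcel A∩Parcel B|: x∈[8,10], y∈[4,9] → 2·5 = 10.
|Parcel A △ Parcel B| = |Parcel A| + |Parcel B| − 2·|Parcel A∩Parcel B| = 18 + 40 − 20 = 38.00.

38.00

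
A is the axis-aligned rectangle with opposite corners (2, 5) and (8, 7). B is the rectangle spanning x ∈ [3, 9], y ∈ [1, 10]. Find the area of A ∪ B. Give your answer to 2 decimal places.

By inclusion–exclusion:
Individual areas: |A| = 12, |B| = 54.
|A∩B|: x∈[3,8], y∈[5,7] → 5·2 = 10.
|A ∪ B| = 66 − 10 = 56.00.

56.00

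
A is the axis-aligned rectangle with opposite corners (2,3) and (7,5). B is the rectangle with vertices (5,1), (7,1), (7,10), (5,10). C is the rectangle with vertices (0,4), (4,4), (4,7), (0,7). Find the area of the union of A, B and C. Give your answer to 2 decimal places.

34.00

By inclusion–exclusion:
Individual areas: |A| = 10, |B| = 18, |C| = 12.
|A∩B|: x∈[5,7], y∈[3,5] → 2·2 = 4.
|A∩C|: x∈[2,4], y∈[4,5] → 2·1 = 2.
|B∩C| = 0 (no overlap).
|A∩B∩C| = 0.
|A ∪ B ∪ C| = 40 − 6 + 0 = 34.00.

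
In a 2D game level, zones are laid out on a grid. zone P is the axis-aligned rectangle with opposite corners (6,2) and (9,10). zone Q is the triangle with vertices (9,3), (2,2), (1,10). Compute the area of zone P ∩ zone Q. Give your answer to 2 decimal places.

4.58

The intersection is the polygon with vertices (6,5.625), (9,3), (6,2.571).
By the shoelace formula its area is 4.58.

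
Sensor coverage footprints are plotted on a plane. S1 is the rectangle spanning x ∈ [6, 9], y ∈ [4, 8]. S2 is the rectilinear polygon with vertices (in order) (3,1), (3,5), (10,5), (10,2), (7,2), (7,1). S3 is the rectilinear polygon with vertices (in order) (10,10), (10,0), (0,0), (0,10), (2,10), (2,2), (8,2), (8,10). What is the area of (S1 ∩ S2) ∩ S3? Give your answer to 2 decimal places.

1.00

The region (S1 ∩ S2) ∩ S3 is the polygon with vertices (8,4), (8,5), (9,5), (9,4).
By the shoelace formula its area is 1.00.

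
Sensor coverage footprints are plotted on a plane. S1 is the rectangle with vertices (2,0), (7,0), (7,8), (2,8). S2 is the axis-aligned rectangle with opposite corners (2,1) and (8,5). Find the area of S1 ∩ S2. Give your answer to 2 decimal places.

|S1∩S2|: x∈[2,7], y∈[1,5] → 5·4 = 20.

20.00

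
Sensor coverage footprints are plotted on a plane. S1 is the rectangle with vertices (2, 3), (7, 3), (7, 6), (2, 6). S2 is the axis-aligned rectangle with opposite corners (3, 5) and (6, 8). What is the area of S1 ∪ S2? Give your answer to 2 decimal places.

By inclusion–exclusion:
Individual areas: |S1| = 15, |S2| = 9.
|S1∩S2|: x∈[3,6], y∈[5,6] → 3·1 = 3.
|S1 ∪ S2| = 24 − 3 = 21.00.

21.00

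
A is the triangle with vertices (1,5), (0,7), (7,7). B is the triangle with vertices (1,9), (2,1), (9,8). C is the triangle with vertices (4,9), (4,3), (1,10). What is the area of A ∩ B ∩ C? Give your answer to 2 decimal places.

1.74

The intersection is the polygon with vertices (2.875,5.625), (2.286,7), (4,7), (4,6).
By the shoelace formula its area is 1.74.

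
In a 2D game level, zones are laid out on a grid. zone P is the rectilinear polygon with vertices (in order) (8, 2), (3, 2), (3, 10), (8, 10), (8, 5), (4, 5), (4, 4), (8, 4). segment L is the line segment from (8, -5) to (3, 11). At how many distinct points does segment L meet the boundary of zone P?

The segment meets the boundary at (3.312,10), (4.875,5), (5.188,4), (5.812,2).

4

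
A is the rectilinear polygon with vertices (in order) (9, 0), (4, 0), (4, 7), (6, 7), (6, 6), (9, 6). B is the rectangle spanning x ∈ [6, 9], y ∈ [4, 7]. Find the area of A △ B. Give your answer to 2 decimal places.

29.00

|A| = 32, |B| = 9, |A∩B| = 6.
|A △ B| = |A| + |B| − 2·|A∩B| = 32 + 9 − 12 = 29.00.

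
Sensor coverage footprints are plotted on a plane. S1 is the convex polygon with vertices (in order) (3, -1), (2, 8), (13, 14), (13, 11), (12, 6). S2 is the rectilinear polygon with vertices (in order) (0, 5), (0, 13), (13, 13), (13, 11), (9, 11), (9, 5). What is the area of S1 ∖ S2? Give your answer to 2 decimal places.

|S1| = 86.5, |S1∩S2| = 40.5833.
|S1 ∖ S2| = |S1| − |S1∩S2| = 86.5 − 40.5833 = 45.92.

45.92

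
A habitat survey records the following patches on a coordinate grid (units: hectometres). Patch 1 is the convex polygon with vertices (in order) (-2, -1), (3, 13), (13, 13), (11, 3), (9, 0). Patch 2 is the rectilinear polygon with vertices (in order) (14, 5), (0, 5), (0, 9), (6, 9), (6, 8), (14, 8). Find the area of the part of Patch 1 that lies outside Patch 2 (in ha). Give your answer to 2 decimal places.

|Patch 1| = 146.5, |Patch 1∩Patch 2| = 37.6714.
|Patch 1 ∖ Patch 2| = |Patch 1| − |Patch 1∩Patch 2| = 146.5 − 37.6714 = 108.83.

108.83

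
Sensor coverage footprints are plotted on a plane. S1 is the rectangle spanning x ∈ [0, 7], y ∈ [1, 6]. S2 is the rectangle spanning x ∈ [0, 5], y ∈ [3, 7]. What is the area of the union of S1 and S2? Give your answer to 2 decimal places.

By inclusion–exclusion:
Individual areas: |S1| = 35, |S2| = 20.
|S1∩S2|: x∈[0,5], y∈[3,6] → 5·3 = 15.
|S1 ∪ S2| = 55 − 15 = 40.00.

40.00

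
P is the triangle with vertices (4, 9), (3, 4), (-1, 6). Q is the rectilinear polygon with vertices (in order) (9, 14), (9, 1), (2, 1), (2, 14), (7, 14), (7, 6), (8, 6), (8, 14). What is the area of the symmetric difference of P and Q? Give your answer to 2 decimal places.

81.90

|P| = 11, |Q| = 83, |P∩Q| = 6.05.
|P △ Q| = |P| + |Q| − 2·|P∩Q| = 11 + 83 − 12.1 = 81.90.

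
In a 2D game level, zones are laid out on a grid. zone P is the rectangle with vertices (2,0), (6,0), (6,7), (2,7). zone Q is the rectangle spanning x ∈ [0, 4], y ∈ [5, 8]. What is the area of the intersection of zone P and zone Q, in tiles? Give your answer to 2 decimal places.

4.00

|zone P∩zone Q|: x∈[2,4], y∈[5,7] → 2·2 = 4.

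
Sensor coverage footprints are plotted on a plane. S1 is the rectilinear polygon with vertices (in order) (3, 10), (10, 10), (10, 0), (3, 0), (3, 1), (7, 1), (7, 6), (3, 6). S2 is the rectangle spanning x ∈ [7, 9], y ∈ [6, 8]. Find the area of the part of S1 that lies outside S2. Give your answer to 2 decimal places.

46.00

|S1| = 50, |S1∩S2| = 4.
|S1 ∖ S2| = |S1| − |S1∩S2| = 50 − 4 = 46.00.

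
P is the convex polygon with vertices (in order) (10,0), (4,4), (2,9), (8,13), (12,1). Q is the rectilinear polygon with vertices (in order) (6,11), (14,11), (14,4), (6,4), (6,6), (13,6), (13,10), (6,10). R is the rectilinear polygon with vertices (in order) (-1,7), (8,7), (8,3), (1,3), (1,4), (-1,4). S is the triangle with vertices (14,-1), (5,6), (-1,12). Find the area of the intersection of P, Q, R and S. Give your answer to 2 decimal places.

1.17

The intersection is the polygon with vertices (6,5.933), (8,4.2), (8,4), (7.571,4), (6,5.222).
By the shoelace formula its area is 1.17.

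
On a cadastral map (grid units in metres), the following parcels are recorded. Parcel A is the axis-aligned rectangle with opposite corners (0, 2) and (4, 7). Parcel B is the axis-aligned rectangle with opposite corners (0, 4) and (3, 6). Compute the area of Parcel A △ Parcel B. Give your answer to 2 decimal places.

|Parcel A∩Parcel B|: x∈[0,3], y∈[4,6] → 3·2 = 6.
|Parcel A △ Parcel B| = |Parcel A| + |Parcel B| − 2·|Parcel A∩Parcel B| = 20 + 6 − 12 = 14.00.

14.00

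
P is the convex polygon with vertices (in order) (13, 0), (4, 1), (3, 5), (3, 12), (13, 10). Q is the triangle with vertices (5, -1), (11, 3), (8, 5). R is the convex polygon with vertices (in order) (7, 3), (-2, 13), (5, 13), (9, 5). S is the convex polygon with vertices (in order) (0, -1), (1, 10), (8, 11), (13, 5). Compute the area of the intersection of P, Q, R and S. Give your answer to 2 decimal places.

0.80

The intersection is the polygon with vertices (8.6,4.6), (7,3), (8,5).
By the shoelace formula its area is 0.80.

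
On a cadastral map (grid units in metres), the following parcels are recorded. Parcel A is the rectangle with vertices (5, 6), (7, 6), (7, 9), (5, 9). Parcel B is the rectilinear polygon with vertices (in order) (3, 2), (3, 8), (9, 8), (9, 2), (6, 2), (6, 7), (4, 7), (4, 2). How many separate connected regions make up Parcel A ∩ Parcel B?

Parcel A ∩ Parcel B is a single connected region.

1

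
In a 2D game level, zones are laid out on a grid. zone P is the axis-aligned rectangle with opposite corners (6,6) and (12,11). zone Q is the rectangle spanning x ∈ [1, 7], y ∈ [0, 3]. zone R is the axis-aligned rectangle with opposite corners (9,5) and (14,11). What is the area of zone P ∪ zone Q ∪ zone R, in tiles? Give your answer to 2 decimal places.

63.00

By inclusion–exclusion:
Individual areas: |zone P| = 30, |zone Q| = 18, |zone R| = 30.
|zone P∩zone Q| = 0 (no overlap).
|zone P∩zone R|: x∈[9,12], y∈[6,11] → 3·5 = 15.
|zone Q∩zone R| = 0 (no overlap).
|zone P∩zone Q∩zone R| = 0.
|zone P ∪ zone Q ∪ zone R| = 78 − 15 + 0 = 63.00.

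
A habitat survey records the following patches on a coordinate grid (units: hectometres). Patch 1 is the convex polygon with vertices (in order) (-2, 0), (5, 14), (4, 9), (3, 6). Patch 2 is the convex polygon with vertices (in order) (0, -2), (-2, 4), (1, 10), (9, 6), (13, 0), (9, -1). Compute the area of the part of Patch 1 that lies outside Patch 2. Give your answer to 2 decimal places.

|Patch 1| = 15, |Patch 1∩Patch 2| = 10.781.
|Patch 1 ∖ Patch 2| = |Patch 1| − |Patch 1∩Patch 2| = 15 − 10.781 = 4.22.

4.22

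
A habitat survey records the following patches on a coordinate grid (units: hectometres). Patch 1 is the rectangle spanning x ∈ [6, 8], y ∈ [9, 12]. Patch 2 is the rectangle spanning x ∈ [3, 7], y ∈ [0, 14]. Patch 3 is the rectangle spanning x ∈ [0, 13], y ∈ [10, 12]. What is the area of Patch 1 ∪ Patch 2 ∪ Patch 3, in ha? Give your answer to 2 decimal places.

75.00

By inclusion–exclusion:
Individual areas: |Patch 1| = 6, |Patch 2| = 56, |Patch 3| = 26.
|Patch 1∩Patch 2|: x∈[6,7], y∈[9,12] → 1·3 = 3.
|Patch 1∩Patch 3|: x∈[6,8], y∈[10,12] → 2·2 = 4.
|Patch 2∩Patch 3|: x∈[3,7], y∈[10,12] → 4·2 = 8.
|Patch 1∩Patch 2∩Patch 3| = 2.
|Patch 1 ∪ Patch 2 ∪ Patch 3| = 88 − 15 + 2 = 75.00.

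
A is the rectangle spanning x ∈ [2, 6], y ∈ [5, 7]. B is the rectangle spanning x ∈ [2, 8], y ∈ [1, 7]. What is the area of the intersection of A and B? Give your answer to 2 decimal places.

|A∩B|: x∈[2,6], y∈[5,7] → 4·2 = 8.

8.00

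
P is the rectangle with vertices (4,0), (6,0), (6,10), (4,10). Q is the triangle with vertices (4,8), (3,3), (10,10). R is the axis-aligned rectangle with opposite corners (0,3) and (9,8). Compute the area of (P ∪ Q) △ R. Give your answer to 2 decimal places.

|P ∪ Q| = 27.3333.
|(P ∪ Q) ∩ R| = 14.
|(P ∪ Q) △ R| = 27.3333 + 45 − 28 = 44.33.

44.33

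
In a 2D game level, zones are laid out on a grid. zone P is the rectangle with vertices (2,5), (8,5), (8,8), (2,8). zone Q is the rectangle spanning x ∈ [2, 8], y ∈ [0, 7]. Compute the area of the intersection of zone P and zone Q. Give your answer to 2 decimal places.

12.00

|zone P∩zone Q|: x∈[2,8], y∈[5,7] → 6·2 = 12.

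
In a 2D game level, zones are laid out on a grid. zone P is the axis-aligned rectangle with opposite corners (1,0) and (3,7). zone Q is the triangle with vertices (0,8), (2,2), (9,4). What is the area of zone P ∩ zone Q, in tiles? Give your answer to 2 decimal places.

8.23

The intersection is the polygon with vertices (3,2.286), (2,2), (1,5), (1,7), (2.25,7), (3,6.667).
By the shoelace formula its area is 8.23.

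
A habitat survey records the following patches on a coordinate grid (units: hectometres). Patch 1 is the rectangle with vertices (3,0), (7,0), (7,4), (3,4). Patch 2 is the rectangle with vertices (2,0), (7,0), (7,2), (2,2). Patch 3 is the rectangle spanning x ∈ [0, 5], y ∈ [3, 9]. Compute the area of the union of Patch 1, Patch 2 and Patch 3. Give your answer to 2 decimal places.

By inclusion–exclusion:
Individual areas: |Patch 1| = 16, |Patch 2| = 10, |Patch 3| = 30.
|Patch 1∩Patch 2|: x∈[3,7], y∈[0,2] → 4·2 = 8.
|Patch 1∩Patch 3|: x∈[3,5], y∈[3,4] → 2·1 = 2.
|Patch 2∩Patch 3| = 0 (no overlap).
|Patch 1∩Patch 2∩Patch 3| = 0.
|Patch 1 ∪ Patch 2 ∪ Patch 3| = 56 − 10 + 0 = 46.00.

46.00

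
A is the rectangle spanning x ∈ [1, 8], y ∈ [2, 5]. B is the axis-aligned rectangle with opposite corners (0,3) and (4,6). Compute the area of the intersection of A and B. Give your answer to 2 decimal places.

|A∩B|: x∈[1,4], y∈[3,5] → 3·2 = 6.

6.00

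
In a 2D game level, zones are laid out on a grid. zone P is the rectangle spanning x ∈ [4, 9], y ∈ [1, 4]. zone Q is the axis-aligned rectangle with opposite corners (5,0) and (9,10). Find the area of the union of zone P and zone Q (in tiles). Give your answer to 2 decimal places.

By inclusion–exclusion:
Individual areas: |zone P| = 15, |zone Q| = 40.
|zone P∩zone Q|: x∈[5,9], y∈[1,4] → 4·3 = 12.
|zone P ∪ zone Q| = 55 − 12 = 43.00.

43.00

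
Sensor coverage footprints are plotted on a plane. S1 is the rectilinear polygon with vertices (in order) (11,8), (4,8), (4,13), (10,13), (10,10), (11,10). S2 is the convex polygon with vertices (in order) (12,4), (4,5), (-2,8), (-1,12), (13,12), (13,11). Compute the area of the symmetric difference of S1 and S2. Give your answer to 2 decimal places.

|S1| = 32, |S2| = 95.5, |S1∩S2| = 26.
|S1 △ S2| = |S1| + |S2| − 2·|S1∩S2| = 32 + 95.5 − 52 = 75.50.

75.50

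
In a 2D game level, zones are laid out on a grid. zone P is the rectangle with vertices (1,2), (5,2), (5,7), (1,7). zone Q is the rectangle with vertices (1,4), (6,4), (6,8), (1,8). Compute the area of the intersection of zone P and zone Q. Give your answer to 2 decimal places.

12.00

|zone P∩zone Q|: x∈[1,5], y∈[4,7] → 4·3 = 12.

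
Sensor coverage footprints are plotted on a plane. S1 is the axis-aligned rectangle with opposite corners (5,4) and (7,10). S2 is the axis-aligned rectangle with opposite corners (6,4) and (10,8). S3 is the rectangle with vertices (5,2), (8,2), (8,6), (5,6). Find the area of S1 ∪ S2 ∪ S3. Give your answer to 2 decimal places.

30.00

By inclusion–exclusion:
Individual areas: |S1| = 12, |S2| = 16, |S3| = 12.
|S1∩S2|: x∈[6,7], y∈[4,8] → 1·4 = 4.
|S1∩S3|: x∈[5,7], y∈[4,6] → 2·2 = 4.
|S2∩S3|: x∈[6,8], y∈[4,6] → 2·2 = 4.
|S1∩S2∩S3| = 2.
|S1 ∪ S2 ∪ S3| = 40 − 12 + 2 = 30.00.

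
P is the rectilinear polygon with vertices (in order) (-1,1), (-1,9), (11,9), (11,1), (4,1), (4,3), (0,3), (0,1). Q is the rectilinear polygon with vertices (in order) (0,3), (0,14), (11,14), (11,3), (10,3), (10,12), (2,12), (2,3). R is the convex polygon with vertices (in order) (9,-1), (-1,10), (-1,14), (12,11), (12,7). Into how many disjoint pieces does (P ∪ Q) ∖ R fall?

3

(P ∪ Q) ∖ R splits into 3 disjoint pieces (area 28.3636, area 15.8718, area 2.0833).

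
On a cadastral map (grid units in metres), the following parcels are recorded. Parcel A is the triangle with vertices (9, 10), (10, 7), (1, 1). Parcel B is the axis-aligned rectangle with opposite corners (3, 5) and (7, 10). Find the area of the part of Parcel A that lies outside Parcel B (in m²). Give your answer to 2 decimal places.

13.14

|Parcel A| = 16.5, |Parcel A∩Parcel B| = 3.3611.
|Parcel A ∖ Parcel B| = |Parcel A| − |Parcel A∩Parcel B| = 16.5 − 3.3611 = 13.14.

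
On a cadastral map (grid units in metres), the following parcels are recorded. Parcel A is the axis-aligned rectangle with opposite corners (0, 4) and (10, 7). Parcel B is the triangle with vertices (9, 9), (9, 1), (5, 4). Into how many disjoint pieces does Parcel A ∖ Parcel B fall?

Parcel A ∖ Parcel B splits into 2 disjoint pieces (area 3, area 18.6).

2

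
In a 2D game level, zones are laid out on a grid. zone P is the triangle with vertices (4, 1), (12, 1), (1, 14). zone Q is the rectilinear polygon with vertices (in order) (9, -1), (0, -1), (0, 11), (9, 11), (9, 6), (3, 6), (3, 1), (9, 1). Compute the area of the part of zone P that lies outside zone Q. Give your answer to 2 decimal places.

35.03

|zone P| = 52, |zone P∩zone Q| = 16.9744.
|zone P ∖ zone Q| = |zone P| − |zone P∩zone Q| = 52 − 16.9744 = 35.03.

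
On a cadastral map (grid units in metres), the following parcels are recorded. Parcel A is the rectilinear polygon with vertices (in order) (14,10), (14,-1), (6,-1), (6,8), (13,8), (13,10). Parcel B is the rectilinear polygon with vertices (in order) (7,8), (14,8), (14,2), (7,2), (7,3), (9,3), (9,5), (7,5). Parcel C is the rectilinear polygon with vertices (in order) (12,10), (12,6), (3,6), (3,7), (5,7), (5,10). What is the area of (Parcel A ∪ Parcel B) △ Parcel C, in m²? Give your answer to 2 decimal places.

|Parcel A ∪ Parcel B| = 74.
|(Parcel A ∪ Parcel B) ∩ Parcel C| = 12.
|(Parcel A ∪ Parcel B) △ Parcel C| = 74 + 30 − 24 = 80.00.

80.00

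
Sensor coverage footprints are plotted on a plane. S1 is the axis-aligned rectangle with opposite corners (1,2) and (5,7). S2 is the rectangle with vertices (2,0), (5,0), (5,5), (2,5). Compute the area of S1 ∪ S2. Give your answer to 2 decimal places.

By inclusion–exclusion:
Individual areas: |S1| = 20, |S2| = 15.
|S1∩S2|: x∈[2,5], y∈[2,5] → 3·3 = 9.
|S1 ∪ S2| = 35 − 9 = 26.00.

26.00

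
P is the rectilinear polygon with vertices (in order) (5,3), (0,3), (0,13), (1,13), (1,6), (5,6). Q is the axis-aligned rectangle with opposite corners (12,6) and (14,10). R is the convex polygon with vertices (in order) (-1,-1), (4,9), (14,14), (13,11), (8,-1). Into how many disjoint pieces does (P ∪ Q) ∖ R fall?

2

(P ∪ Q) ∖ R splits into 2 disjoint pieces (area 12.25, area 7.5917).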